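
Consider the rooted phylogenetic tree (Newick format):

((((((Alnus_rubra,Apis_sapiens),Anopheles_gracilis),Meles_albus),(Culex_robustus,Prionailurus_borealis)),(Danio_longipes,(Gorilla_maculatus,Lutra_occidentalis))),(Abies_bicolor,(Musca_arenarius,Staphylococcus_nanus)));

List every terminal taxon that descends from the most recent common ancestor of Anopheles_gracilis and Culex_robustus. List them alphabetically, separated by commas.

Tracing Anopheles_gracilis: it sits inside ((Alnus_rubra,Apis_sapiens),Anopheles_gracilis).
Tracing Culex_robustus: it sits inside (Culex_robustus,Prionailurus_borealis).
The smallest clade enclosing both is ((((Alnus_rubra,Apis_sapiens),Anopheles_gracilis),Meles_albus),(Culex_robustus,Prionailurus_borealis)); the answer is its 6 terminal taxa in alphabetical order.

Alnus_rubra, Anopheles_gracilis, Apis_sapiens, Culex_robustus, Meles_albus, Prionailurus_borealis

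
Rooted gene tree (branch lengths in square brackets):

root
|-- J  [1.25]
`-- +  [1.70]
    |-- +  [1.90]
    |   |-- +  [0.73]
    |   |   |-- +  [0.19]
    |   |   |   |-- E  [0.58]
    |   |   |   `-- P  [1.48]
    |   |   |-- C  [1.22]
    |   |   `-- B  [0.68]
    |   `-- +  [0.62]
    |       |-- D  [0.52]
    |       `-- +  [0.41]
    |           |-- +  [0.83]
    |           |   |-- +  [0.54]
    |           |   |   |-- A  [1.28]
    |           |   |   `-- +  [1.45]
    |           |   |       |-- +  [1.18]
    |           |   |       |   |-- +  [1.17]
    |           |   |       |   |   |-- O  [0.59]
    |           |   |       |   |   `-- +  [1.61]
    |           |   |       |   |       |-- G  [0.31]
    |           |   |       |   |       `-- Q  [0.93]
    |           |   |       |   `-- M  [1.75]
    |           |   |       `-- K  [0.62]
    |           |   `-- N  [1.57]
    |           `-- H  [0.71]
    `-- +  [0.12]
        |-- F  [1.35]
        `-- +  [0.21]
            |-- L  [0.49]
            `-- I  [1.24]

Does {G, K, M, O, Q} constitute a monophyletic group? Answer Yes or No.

Yes

The most recent common ancestor of these taxa subtends (((O,(G,Q)),M),K).
That clade has exactly 5 tips — every listed taxon and nothing else — so the group is monophyletic.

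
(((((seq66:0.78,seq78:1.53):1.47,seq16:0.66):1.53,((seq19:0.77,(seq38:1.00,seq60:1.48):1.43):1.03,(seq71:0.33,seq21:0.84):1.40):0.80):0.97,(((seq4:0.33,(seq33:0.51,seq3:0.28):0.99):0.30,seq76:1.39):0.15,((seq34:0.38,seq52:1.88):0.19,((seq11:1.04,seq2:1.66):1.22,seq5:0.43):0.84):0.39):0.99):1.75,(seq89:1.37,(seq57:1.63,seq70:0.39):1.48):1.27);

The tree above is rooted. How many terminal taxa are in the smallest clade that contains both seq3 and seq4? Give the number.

3

The MRCA of seq3 and seq4 is the node subtending (seq4,(seq33,seq3)).
That clade contains 3 terminal taxa: seq3, seq33, seq4.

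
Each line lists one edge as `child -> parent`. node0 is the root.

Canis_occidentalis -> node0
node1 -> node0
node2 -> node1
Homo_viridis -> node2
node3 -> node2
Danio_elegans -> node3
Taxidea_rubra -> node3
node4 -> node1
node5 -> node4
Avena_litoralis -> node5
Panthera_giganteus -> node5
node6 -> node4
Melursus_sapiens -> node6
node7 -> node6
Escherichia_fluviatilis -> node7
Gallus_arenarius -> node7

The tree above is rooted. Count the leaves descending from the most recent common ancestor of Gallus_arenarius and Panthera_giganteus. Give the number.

5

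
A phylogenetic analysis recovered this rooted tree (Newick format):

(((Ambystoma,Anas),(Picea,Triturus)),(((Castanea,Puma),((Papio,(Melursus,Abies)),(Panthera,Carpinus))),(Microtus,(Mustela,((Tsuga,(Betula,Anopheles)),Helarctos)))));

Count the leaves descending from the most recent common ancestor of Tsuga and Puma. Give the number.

13

The MRCA of Tsuga and Puma is the node subtending (((Castanea,Puma),((Papio,(Melursus,Abies)),(Panthera,Carpinus))),(Microtus,(Mustela,((Tsuga,(Betula,Anopheles)),Helarctos)))).
That clade contains 13 terminal taxa: Abies, Anopheles, Betula, Carpinus, Castanea, Helarctos, Melursus, Microtus, Mustela, Panthera, Papio, Puma, Tsuga.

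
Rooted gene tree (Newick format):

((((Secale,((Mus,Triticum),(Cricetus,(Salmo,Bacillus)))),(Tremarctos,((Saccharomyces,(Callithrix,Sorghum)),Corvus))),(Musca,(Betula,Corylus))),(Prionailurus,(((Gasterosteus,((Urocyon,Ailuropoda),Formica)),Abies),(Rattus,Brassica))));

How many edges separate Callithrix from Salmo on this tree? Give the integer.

10

The MRCA of Callithrix and Salmo is the node subtending ((Secale,((Mus,Triticum),(Cricetus,(Salmo,Bacillus)))),(Tremarctos,((Saccharomyces,(Callithrix,Sorghum)),Corvus))).
From Callithrix up to that node: 5 branches. From Salmo up to the same node: 5 branches. Total: 5 + 5 = 10.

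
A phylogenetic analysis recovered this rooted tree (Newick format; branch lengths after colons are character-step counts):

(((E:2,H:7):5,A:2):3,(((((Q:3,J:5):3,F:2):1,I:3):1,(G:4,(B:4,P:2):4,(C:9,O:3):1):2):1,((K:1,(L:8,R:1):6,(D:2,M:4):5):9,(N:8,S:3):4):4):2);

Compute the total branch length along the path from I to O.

10

The path runs I → … → MRCA → … → O; the MRCA is the node subtending ((((Q,J),F),I),(G,(B,P),(C,O))).
Branch lengths along that path: 3 + 1 + 2 + 1 + 3 = 10.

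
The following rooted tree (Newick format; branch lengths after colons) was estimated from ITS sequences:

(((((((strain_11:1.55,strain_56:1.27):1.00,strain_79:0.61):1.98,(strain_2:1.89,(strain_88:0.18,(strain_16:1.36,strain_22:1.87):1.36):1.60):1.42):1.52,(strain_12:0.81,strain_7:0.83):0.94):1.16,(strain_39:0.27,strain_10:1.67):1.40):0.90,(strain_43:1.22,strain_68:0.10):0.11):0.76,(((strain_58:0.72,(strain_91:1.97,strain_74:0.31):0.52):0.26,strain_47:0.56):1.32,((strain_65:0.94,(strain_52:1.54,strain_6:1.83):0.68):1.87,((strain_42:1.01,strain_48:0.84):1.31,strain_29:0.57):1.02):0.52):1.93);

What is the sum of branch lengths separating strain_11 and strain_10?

10.28

The path runs strain_11 → … → MRCA → … → strain_10; the MRCA is the node subtending (((((strain_11,strain_56),strain_79),(strain_2,(strain_88,(strain_16,strain_22)))),(strain_12,strain_7)),(strain_39,strain_10)).
Branch lengths along that path: 1.55 + 1.00 + 1.98 + 1.52 + 1.16 + 1.40 + 1.67 = 10.28.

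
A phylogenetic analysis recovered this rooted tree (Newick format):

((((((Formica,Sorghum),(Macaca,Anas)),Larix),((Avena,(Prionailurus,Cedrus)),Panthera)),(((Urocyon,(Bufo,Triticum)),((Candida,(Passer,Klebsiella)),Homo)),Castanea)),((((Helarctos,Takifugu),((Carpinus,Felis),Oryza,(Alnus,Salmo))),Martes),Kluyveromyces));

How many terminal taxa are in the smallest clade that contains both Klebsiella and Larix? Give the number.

17

The MRCA of Klebsiella and Larix is the node subtending (((((Formica,Sorghum),(Macaca,Anas)),Larix),((Avena,(Prionailurus,Cedrus)),Panthera)),(((Urocyon,(Bufo,Triticum)),((Candida,(Passer,Klebsiella)),Homo)),Castanea)).
That clade contains 17 terminal taxa: Anas, Avena, Bufo, Candida, Castanea, Cedrus, Formica, Homo, Klebsiella, Larix, Macaca, Panthera, Passer, Prionailurus, Sorghum, Triticum, Urocyon.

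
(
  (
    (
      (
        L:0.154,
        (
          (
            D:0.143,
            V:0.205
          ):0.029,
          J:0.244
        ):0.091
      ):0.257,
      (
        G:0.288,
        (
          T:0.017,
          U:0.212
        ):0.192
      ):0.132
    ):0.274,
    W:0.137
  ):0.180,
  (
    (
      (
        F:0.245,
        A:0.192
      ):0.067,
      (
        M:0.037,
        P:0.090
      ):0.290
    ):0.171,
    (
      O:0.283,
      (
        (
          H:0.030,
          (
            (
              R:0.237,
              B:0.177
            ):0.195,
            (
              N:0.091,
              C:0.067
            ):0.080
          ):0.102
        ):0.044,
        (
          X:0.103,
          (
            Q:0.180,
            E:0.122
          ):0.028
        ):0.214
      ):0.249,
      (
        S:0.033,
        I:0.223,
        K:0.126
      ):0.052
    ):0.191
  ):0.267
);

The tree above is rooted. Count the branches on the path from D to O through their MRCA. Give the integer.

9

The MRCA of D and O is the root of the tree.
From D up to that node: 6 branches. From O up to the same node: 3 branches. Total: 6 + 3 = 9.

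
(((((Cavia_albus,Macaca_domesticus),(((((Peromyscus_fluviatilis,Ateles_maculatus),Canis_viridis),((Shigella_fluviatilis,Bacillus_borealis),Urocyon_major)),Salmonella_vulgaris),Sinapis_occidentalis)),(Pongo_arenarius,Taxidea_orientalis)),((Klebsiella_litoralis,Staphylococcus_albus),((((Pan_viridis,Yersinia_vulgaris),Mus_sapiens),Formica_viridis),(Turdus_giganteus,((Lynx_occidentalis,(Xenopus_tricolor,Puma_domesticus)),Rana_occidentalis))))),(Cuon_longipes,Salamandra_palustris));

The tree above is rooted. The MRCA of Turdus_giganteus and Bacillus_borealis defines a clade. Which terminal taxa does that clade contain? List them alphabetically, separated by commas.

Tracing Turdus_giganteus: it sits inside (Turdus_giganteus,((Lynx_occidentalis,(Xenopus_tricolor,Puma_domesticus)),Rana_occidentalis)).
Tracing Bacillus_borealis: it sits inside (Shigella_fluviatilis,Bacillus_borealis).
The smallest clade enclosing both is ((((Cavia_albus,Macaca_domesticus),(((((Peromyscus_fluviatilis,Ateles_maculatus),Canis_viridis),((Shigella_fluviatilis,Bacillus_borealis),Urocyon_major)),Salmonella_vulgaris),Sinapis_occidentalis)),(Pongo_arenarius,Taxidea_orientalis)),((Klebsiella_litoralis,Staphylococcus_albus),((((Pan_viridis,Yersinia_vulgaris),Mus_sapiens),Formica_viridis),(Turdus_giganteus,((Lynx_occidentalis,(Xenopus_tricolor,Puma_domesticus)),Rana_occidentalis))))); the answer is its 23 terminal taxa in alphabetical order.

Ateles_maculatus, Bacillus_borealis, Canis_viridis, Cavia_albus, Formica_viridis, Klebsiella_litoralis, Lynx_occidentalis, Macaca_domesticus, Mus_sapiens, Pan_viridis, Peromyscus_fluviatilis, Pongo_arenarius, Puma_domesticus, Rana_occidentalis, Salmonella_vulgaris, Shigella_fluviatilis, Sinapis_occidentalis, Staphylococcus_albus, Taxidea_orientalis, Turdus_giganteus, Urocyon_major, Xenopus_tricolor, Yersinia_vulgaris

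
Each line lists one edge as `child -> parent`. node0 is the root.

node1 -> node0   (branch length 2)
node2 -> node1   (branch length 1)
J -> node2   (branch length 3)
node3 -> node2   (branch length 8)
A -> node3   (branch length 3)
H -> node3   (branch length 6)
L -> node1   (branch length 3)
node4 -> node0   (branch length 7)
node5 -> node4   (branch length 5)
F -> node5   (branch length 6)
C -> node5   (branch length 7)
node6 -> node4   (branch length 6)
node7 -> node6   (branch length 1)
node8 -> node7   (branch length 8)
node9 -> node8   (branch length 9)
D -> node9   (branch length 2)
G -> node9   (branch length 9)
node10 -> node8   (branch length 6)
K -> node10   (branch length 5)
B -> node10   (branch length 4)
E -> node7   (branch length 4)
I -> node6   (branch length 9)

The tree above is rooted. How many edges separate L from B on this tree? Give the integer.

8

The MRCA of L and B is the root of the tree.
From L up to that node: 2 branches. From B up to the same node: 6 branches. Total: 2 + 6 = 8.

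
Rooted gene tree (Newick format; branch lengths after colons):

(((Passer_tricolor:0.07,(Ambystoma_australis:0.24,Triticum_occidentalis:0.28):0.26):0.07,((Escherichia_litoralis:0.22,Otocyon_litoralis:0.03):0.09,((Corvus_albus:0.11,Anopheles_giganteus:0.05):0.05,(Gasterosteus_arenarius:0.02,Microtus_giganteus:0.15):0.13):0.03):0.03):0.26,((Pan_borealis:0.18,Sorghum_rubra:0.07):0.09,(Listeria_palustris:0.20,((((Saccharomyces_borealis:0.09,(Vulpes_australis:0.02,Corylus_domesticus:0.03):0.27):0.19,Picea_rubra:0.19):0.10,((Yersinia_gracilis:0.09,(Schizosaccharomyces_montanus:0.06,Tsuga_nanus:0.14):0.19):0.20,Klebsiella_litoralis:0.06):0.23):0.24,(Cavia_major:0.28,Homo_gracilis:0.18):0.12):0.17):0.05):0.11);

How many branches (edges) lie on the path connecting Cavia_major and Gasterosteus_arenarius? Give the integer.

10

The MRCA of Cavia_major and Gasterosteus_arenarius is the root of the tree.
From Cavia_major up to that node: 5 branches. From Gasterosteus_arenarius up to the same node: 5 branches. Total: 5 + 5 = 10.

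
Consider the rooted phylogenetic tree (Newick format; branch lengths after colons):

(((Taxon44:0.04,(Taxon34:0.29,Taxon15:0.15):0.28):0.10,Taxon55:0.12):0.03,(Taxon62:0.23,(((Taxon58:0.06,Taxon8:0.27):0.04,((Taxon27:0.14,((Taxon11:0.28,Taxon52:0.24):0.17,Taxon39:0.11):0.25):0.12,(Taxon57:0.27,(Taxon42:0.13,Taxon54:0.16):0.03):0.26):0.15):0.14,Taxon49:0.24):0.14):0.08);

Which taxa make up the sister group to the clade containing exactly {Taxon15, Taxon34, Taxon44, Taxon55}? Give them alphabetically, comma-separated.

The clade containing exactly {Taxon15, Taxon34, Taxon44, Taxon55} attaches directly to the root of the tree.
The other lineage descending from that same node — the sister group — is (Taxon62,(((Taxon58,Taxon8),((Taxon27,((Taxon11,Taxon52),Taxon39)),(Taxon57,(Taxon42,Taxon54)))),Taxon49)); its 11 tips in alphabetical order are the answer.

Taxon11, Taxon27, Taxon39, Taxon42, Taxon49, Taxon52, Taxon54, Taxon57, Taxon58, Taxon62, Taxon8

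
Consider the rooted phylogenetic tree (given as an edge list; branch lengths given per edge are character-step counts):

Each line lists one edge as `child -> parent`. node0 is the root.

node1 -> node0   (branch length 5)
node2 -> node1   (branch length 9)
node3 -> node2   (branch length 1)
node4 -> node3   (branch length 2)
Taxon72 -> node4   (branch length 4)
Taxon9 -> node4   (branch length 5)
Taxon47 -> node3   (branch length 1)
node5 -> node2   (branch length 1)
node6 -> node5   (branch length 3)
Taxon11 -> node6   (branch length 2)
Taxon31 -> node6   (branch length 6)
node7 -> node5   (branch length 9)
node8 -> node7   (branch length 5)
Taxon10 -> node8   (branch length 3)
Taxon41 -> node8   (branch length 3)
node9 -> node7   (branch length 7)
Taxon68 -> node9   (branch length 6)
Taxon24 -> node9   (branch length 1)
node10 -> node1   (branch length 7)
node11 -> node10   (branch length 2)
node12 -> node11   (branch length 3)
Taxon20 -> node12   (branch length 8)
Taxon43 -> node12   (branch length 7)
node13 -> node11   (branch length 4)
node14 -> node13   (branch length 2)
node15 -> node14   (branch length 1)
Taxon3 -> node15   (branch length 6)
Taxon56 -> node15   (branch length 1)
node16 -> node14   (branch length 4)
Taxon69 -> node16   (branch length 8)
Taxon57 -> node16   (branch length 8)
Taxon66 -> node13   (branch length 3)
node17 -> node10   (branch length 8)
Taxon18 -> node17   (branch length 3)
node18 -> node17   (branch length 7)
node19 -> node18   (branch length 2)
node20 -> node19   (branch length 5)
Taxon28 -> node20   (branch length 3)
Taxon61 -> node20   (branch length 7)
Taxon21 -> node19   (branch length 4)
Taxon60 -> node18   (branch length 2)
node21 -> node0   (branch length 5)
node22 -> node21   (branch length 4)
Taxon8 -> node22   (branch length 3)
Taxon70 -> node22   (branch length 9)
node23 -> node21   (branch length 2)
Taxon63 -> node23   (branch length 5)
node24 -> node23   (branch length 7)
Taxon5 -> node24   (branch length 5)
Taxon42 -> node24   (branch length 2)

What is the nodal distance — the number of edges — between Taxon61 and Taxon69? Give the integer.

The MRCA of Taxon61 and Taxon69 is the node subtending (((Taxon20,Taxon43),(((Taxon3,Taxon56),(Taxon69,Taxon57)),Taxon66)),(Taxon18,(((Taxon28,Taxon61),Taxon21),Taxon60))).
From Taxon61 up to that node: 5 branches. From Taxon69 up to the same node: 5 branches. Total: 5 + 5 = 10.

10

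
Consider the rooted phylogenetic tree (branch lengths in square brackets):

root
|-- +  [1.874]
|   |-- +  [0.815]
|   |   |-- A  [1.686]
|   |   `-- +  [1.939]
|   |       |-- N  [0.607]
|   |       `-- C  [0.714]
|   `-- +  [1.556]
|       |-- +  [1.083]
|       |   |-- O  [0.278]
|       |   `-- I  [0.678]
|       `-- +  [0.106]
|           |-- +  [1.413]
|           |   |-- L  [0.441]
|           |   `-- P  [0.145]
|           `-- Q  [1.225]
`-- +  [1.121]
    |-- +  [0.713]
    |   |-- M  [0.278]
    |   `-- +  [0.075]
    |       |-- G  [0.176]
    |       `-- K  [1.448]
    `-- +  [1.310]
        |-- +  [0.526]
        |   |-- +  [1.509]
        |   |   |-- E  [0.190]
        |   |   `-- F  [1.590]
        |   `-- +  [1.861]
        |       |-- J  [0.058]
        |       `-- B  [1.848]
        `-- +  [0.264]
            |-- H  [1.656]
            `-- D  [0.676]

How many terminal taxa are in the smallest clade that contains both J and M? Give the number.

The MRCA of J and M is the node subtending ((M,(G,K)),(((E,F),(J,B)),(H,D))).
That clade contains 9 terminal taxa: B, D, E, F, G, H, J, K, M.

9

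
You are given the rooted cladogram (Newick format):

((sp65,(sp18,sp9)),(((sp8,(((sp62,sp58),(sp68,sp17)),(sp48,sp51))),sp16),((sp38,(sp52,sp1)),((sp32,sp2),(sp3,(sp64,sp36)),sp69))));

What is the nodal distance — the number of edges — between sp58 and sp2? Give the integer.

10

The MRCA of sp58 and sp2 is the node subtending (((sp8,(((sp62,sp58),(sp68,sp17)),(sp48,sp51))),sp16),((sp38,(sp52,sp1)),((sp32,sp2),(sp3,(sp64,sp36)),sp69))).
From sp58 up to that node: 6 branches. From sp2 up to the same node: 4 branches. Total: 6 + 4 = 10.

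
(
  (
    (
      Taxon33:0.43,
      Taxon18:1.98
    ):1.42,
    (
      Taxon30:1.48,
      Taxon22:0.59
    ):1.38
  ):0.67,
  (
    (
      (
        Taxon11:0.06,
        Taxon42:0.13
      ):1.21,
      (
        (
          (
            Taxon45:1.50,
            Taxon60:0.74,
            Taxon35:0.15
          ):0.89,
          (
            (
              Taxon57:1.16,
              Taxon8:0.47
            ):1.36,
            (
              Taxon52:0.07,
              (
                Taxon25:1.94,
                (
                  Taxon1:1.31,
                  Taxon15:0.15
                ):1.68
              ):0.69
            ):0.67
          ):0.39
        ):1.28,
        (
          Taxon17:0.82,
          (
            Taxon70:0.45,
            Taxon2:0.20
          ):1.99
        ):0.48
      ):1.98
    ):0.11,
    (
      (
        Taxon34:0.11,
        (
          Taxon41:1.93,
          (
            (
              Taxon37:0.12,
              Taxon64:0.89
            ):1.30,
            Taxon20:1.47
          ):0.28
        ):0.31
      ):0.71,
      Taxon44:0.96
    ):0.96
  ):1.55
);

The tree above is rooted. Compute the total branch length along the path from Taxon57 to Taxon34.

8.06

The path runs Taxon57 → … → MRCA → … → Taxon34; the MRCA is the node subtending (((Taxon11,Taxon42),(((Taxon45,Taxon60,Taxon35),((Taxon57,Taxon8),(Taxon52,(Taxon25,(Taxon1,Taxon15))))),(Taxon17,(Taxon70,Taxon2)))),((Taxon34,(Taxon41,((Taxon37,Taxon64),Taxon20))),Taxon44)).
Branch lengths along that path: 1.16 + 1.36 + 0.39 + 1.28 + 1.98 + 0.11 + 0.96 + 0.71 + 0.11 = 8.06.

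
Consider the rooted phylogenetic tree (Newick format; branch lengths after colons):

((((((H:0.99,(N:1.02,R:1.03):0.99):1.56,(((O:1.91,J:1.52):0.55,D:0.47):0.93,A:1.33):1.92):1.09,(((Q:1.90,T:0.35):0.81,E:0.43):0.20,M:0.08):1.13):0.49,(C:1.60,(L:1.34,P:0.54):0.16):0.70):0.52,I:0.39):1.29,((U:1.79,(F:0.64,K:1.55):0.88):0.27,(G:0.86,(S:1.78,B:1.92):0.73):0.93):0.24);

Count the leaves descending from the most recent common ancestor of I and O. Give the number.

The MRCA of I and O is the node subtending (((((H,(N,R)),(((O,J),D),A)),(((Q,T),E),M)),(C,(L,P))),I).
That clade contains 15 terminal taxa: A, C, D, E, H, I, J, L, M, N, O, P, Q, R, T.

15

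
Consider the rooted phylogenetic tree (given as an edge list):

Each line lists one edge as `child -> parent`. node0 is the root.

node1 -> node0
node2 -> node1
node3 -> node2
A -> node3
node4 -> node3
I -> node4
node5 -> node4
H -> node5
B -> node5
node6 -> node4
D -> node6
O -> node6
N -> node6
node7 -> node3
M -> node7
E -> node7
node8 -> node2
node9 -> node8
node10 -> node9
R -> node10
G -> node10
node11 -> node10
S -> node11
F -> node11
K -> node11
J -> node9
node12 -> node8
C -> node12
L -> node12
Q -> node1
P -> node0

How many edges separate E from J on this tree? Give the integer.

The MRCA of E and J is the node subtending ((A,(I,(H,B),(D,O,N)),(M,E)),(((R,G,(S,F,K)),J),(C,L))).
From E up to that node: 3 branches. From J up to the same node: 3 branches. Total: 3 + 3 = 6.

6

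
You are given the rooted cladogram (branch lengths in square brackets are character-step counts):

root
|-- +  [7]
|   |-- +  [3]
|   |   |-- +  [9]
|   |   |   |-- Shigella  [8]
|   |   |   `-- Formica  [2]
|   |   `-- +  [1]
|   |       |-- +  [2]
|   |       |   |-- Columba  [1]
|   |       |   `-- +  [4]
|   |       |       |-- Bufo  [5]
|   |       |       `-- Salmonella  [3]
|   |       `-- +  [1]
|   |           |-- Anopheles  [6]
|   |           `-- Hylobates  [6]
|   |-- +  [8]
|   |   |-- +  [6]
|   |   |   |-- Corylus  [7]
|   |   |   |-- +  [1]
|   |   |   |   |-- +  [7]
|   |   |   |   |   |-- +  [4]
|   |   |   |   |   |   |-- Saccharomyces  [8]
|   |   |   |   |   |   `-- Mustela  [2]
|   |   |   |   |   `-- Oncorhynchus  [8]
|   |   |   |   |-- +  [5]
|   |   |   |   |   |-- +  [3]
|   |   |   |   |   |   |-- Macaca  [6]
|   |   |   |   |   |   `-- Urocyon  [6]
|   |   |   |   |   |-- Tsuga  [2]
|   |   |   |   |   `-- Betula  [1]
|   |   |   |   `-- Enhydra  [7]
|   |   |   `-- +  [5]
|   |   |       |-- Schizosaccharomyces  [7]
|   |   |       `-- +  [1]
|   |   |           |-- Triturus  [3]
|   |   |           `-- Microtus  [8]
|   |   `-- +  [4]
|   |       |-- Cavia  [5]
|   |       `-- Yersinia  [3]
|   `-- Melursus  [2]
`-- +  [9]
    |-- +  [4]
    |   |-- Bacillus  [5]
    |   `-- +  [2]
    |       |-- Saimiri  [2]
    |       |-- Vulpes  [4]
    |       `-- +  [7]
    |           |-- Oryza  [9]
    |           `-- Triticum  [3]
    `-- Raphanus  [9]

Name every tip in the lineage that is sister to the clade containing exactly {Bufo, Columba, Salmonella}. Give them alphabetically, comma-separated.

The clade containing exactly {Bufo, Columba, Salmonella} attaches to the tree at the node subtending ((Columba,(Bufo,Salmonella)),(Anopheles,Hylobates)).
The other lineage descending from that same node — the sister group — is (Anopheles,Hylobates); its 2 tips in alphabetical order are the answer.

Anopheles, Hylobates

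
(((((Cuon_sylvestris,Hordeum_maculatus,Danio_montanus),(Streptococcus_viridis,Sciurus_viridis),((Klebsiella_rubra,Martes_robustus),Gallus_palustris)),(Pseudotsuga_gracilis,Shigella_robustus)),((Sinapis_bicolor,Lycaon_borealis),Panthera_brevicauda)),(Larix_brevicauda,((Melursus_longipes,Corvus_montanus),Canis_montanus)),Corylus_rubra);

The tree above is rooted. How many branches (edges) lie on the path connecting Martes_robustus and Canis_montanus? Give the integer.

The MRCA of Martes_robustus and Canis_montanus is the root of the tree.
From Martes_robustus up to that node: 6 branches. From Canis_montanus up to the same node: 3 branches. Total: 6 + 3 = 9.

9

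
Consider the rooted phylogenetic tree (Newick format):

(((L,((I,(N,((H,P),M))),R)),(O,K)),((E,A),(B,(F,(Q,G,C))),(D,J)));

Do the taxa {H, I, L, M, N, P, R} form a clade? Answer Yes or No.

Yes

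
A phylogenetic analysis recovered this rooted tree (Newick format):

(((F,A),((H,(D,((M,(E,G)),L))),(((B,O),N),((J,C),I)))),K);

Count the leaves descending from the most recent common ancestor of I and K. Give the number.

15

The MRCA of I and K is the root, so the clade is the entire tree.
That clade contains 15 terminal taxa: A, B, C, D, E, F, G, H, I, J, K, L, M, N, O.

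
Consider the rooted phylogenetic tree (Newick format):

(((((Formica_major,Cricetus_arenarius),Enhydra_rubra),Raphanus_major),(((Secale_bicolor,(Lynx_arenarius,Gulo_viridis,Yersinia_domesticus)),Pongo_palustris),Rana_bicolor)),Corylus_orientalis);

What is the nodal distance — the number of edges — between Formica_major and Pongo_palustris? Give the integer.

The MRCA of Formica_major and Pongo_palustris is the node subtending ((((Formica_major,Cricetus_arenarius),Enhydra_rubra),Raphanus_major),(((Secale_bicolor,(Lynx_arenarius,Gulo_viridis,Yersinia_domesticus)),Pongo_palustris),Rana_bicolor)).
From Formica_major up to that node: 4 branches. From Pongo_palustris up to the same node: 3 branches. Total: 4 + 3 = 7.

7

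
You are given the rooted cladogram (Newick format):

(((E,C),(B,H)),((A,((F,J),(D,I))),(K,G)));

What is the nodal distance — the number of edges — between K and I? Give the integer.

The MRCA of K and I is the node subtending ((A,((F,J),(D,I))),(K,G)).
From K up to that node: 2 branches. From I up to the same node: 4 branches. Total: 2 + 4 = 6.

6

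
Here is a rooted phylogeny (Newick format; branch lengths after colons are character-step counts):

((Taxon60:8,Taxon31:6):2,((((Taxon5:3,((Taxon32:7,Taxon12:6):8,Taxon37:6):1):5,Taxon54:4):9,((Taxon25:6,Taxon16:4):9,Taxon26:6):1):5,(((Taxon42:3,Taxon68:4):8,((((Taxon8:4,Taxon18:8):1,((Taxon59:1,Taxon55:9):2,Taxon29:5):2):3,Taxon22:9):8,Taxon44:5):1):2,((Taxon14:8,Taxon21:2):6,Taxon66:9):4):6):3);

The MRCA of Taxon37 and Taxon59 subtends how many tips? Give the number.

20

The MRCA of Taxon37 and Taxon59 is the node subtending ((((Taxon5,((Taxon32,Taxon12),Taxon37)),Taxon54),((Taxon25,Taxon16),Taxon26)),(((Taxon42,Taxon68),((((Taxon8,Taxon18),((Taxon59,Taxon55),Taxon29)),Taxon22),Taxon44)),((Taxon14,Taxon21),Taxon66))).
That clade contains 20 terminal taxa: Taxon12, Taxon14, Taxon16, Taxon18, Taxon21, Taxon22, Taxon25, Taxon26, Taxon29, Taxon32, Taxon37, Taxon42, Taxon44, Taxon5, Taxon54, Taxon55, Taxon59, Taxon66, Taxon68, Taxon8.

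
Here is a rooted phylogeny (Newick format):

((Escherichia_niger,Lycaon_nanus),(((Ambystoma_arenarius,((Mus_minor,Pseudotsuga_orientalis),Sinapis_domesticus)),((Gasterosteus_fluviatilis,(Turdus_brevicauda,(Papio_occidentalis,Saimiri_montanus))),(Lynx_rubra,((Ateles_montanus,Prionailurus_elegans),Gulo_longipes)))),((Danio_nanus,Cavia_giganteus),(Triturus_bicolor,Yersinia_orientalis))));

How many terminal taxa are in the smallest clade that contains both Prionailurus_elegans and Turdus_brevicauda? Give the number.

8

The MRCA of Prionailurus_elegans and Turdus_brevicauda is the node subtending ((Gasterosteus_fluviatilis,(Turdus_brevicauda,(Papio_occidentalis,Saimiri_montanus))),(Lynx_rubra,((Ateles_montanus,Prionailurus_elegans),Gulo_longipes))).
That clade contains 8 terminal taxa: Ateles_montanus, Gasterosteus_fluviatilis, Gulo_longipes, Lynx_rubra, Papio_occidentalis, Prionailurus_elegans, Saimiri_montanus, Turdus_brevicauda.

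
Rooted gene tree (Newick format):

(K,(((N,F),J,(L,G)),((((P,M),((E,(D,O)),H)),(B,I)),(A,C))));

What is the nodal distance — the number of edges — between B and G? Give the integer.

7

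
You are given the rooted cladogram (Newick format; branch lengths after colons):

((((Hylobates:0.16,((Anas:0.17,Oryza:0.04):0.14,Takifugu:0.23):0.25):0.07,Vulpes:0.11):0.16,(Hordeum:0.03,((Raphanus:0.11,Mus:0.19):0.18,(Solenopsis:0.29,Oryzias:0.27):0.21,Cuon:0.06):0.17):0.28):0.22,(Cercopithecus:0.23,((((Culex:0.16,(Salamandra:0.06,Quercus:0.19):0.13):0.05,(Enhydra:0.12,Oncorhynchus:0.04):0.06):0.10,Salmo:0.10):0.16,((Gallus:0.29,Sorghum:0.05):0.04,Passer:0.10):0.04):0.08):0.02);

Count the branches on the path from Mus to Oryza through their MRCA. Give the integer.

The MRCA of Mus and Oryza is the node subtending (((Hylobates,((Anas,Oryza),Takifugu)),Vulpes),(Hordeum,((Raphanus,Mus),(Solenopsis,Oryzias),Cuon))).
From Mus up to that node: 4 branches. From Oryza up to the same node: 5 branches. Total: 4 + 5 = 9.

9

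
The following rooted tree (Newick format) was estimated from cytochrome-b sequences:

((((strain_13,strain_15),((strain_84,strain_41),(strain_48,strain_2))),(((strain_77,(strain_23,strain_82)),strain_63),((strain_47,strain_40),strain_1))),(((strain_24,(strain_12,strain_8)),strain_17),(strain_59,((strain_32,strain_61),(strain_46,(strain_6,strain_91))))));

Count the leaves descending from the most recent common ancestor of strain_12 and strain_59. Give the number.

The MRCA of strain_12 and strain_59 is the node subtending (((strain_24,(strain_12,strain_8)),strain_17),(strain_59,((strain_32,strain_61),(strain_46,(strain_6,strain_91))))).
That clade contains 10 terminal taxa: strain_12, strain_17, strain_24, strain_32, strain_46, strain_59, strain_6, strain_61, strain_8, strain_91.

10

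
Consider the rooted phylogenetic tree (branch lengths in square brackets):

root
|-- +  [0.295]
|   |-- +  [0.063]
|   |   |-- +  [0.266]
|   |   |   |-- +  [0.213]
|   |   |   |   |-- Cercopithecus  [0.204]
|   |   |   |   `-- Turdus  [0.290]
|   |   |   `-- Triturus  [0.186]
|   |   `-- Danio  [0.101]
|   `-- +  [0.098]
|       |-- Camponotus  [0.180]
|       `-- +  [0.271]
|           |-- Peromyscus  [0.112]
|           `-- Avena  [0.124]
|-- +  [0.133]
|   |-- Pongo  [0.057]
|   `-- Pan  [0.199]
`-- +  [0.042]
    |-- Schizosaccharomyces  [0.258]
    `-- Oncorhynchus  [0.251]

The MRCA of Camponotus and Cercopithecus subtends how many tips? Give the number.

The MRCA of Camponotus and Cercopithecus is the node subtending ((((Cercopithecus,Turdus),Triturus),Danio),(Camponotus,(Peromyscus,Avena))).
That clade contains 7 terminal taxa: Avena, Camponotus, Cercopithecus, Danio, Peromyscus, Triturus, Turdus.

7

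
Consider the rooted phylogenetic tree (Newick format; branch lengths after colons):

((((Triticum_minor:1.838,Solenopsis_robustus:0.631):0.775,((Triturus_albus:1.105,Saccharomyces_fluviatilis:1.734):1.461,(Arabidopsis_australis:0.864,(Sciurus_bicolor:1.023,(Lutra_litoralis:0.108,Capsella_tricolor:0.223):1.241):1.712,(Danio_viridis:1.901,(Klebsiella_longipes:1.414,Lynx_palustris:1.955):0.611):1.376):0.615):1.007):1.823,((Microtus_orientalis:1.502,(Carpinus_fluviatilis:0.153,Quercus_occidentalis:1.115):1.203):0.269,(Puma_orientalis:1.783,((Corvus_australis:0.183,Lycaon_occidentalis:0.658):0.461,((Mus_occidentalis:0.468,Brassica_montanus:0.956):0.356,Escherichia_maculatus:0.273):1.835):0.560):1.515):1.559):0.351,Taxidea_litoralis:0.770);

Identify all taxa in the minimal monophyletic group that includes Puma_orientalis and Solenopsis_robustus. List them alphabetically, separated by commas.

Arabidopsis_australis, Brassica_montanus, Capsella_tricolor, Carpinus_fluviatilis, Corvus_australis, Danio_viridis, Escherichia_maculatus, Klebsiella_longipes, Lutra_litoralis, Lycaon_occidentalis, Lynx_palustris, Microtus_orientalis, Mus_occidentalis, Puma_orientalis, Quercus_occidentalis, Saccharomyces_fluviatilis, Sciurus_bicolor, Solenopsis_robustus, Triticum_minor, Triturus_albus

Tracing Puma_orientalis: it sits inside (Puma_orientalis,((Corvus_australis,Lycaon_occidentalis),((Mus_occidentalis,Brassica_montanus),Escherichia_maculatus))).
Tracing Solenopsis_robustus: it sits inside (Triticum_minor,Solenopsis_robustus).
The smallest clade enclosing both is (((Triticum_minor,Solenopsis_robustus),((Triturus_albus,Saccharomyces_fluviatilis),(Arabidopsis_australis,(Sciurus_bicolor,(Lutra_litoralis,Capsella_tricolor)),(Danio_viridis,(Klebsiella_longipes,Lynx_palustris))))),((Microtus_orientalis,(Carpinus_fluviatilis,Quercus_occidentalis)),(Puma_orientalis,((Corvus_australis,Lycaon_occidentalis),((Mus_occidentalis,Brassica_montanus),Escherichia_maculatus))))); the answer is its 20 terminal taxa in alphabetical order.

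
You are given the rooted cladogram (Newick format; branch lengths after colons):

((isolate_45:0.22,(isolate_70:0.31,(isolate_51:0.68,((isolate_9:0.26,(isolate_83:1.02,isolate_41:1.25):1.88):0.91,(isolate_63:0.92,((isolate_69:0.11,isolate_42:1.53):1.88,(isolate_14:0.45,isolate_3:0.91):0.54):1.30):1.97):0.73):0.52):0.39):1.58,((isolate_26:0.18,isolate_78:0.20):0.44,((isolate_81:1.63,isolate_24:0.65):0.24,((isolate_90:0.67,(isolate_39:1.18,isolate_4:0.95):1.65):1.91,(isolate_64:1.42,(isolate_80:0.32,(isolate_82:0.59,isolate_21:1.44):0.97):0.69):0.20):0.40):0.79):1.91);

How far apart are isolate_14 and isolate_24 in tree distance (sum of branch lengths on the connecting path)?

11.07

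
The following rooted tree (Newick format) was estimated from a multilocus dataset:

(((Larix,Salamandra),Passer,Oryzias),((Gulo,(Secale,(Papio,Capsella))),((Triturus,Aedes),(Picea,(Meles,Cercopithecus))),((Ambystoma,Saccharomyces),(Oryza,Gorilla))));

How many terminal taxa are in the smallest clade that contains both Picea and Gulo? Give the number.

The MRCA of Picea and Gulo is the node subtending ((Gulo,(Secale,(Papio,Capsella))),((Triturus,Aedes),(Picea,(Meles,Cercopithecus))),((Ambystoma,Saccharomyces),(Oryza,Gorilla))).
That clade contains 13 terminal taxa: Aedes, Ambystoma, Capsella, Cercopithecus, Gorilla, Gulo, Meles, Oryza, Papio, Picea, Saccharomyces, Secale, Triturus.

13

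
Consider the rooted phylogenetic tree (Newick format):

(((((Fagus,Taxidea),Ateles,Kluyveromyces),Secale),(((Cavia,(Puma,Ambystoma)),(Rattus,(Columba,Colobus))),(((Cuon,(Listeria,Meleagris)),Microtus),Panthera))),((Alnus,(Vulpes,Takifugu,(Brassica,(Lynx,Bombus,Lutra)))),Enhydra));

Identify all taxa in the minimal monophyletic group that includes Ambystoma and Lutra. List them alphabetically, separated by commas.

Alnus, Ambystoma, Ateles, Bombus, Brassica, Cavia, Colobus, Columba, Cuon, Enhydra, Fagus, Kluyveromyces, Listeria, Lutra, Lynx, Meleagris, Microtus, Panthera, Puma, Rattus, Secale, Takifugu, Taxidea, Vulpes

Tracing Ambystoma: it sits inside (Puma,Ambystoma).
Tracing Lutra: it sits inside (Lynx,Bombus,Lutra).
The smallest clade enclosing both is the whole tree (their MRCA is the root), so the answer is all 24 tips in alphabetical order.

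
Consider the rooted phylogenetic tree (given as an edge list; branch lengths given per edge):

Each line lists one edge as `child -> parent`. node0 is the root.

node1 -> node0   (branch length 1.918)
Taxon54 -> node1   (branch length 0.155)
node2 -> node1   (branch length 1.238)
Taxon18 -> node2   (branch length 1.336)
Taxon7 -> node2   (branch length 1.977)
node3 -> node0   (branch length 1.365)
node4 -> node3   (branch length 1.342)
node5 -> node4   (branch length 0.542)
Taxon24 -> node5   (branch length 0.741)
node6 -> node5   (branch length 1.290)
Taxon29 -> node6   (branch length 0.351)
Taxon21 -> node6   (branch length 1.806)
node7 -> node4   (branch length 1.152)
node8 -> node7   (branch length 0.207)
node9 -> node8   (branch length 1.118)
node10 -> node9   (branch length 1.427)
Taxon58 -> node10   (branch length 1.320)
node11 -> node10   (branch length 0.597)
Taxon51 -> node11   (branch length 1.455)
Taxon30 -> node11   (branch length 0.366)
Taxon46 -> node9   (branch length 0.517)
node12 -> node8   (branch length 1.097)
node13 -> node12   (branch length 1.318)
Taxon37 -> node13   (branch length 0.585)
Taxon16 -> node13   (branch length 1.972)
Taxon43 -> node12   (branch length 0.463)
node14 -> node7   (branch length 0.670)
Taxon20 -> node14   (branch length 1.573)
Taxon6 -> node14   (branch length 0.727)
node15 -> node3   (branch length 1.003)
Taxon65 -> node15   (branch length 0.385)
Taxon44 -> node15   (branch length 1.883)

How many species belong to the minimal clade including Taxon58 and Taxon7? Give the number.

17

The MRCA of Taxon58 and Taxon7 is the root, so the clade is the entire tree.
That clade contains 17 terminal taxa: Taxon16, Taxon18, Taxon20, Taxon21, Taxon24, Taxon29, Taxon30, Taxon37, Taxon43, Taxon44, Taxon46, Taxon51, Taxon54, Taxon58, Taxon6, Taxon65, Taxon7.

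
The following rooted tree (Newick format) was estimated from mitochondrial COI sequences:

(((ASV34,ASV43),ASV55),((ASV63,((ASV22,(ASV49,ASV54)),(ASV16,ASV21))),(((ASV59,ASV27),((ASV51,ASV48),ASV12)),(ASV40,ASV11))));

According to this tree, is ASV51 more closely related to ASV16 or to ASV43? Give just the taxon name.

The MRCA of ASV51 and ASV16 subtends ((ASV63,((ASV22,(ASV49,ASV54)),(ASV16,ASV21))),(((ASV59,ASV27),((ASV51,ASV48),ASV12)),(ASV40,ASV11))) (13 taxa).
The MRCA of ASV51 and ASV43 is the root, subtending the entire tree (16 taxa).
The first is nested inside the second, so ASV51 shares a more recent common ancestor with ASV16.

ASV16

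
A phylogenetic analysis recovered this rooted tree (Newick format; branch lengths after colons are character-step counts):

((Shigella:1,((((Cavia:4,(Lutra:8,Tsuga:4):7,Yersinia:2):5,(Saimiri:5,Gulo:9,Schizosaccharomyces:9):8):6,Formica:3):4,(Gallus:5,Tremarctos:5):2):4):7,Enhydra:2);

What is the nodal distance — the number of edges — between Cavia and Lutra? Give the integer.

3

The MRCA of Cavia and Lutra is the node subtending (Cavia,(Lutra,Tsuga),Yersinia).
From Cavia up to that node: 1 branch. From Lutra up to the same node: 2 branches. Total: 1 + 2 = 3.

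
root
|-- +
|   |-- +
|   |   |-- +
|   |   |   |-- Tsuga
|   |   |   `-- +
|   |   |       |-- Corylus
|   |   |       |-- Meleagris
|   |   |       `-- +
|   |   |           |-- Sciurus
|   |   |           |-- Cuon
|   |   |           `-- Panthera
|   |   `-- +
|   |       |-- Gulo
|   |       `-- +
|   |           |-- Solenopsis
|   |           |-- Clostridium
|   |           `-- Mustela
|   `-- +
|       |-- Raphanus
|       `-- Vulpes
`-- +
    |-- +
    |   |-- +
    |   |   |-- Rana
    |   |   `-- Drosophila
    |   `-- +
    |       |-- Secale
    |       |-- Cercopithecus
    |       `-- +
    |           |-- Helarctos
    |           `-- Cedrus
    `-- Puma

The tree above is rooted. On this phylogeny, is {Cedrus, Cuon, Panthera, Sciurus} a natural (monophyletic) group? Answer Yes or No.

No

The MRCA of the listed taxa is the root, so the smallest clade containing them is the whole tree.
That clade also contains Cercopithecus, Clostridium, Corylus, Drosophila, Gulo, Helarctos, Meleagris, Mustela, Puma, Rana, Raphanus, Secale, Solenopsis, Tsuga, Vulpes, which are not in the proposed group, so the group is not monophyletic.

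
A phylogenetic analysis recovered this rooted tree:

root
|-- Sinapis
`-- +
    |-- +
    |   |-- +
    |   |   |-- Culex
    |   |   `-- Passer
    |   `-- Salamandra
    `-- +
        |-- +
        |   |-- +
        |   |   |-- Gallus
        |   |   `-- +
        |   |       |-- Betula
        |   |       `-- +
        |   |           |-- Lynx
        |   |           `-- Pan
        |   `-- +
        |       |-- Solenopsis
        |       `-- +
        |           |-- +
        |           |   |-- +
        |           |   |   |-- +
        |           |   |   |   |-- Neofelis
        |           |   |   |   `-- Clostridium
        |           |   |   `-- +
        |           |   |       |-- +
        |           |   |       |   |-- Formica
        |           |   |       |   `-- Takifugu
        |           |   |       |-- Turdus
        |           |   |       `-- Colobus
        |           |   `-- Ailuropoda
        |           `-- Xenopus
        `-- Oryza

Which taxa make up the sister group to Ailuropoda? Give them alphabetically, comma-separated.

Ailuropoda attaches to the tree at the node subtending (((Neofelis,Clostridium),((Formica,Takifugu),Turdus,Colobus)),Ailuropoda).
The other lineage descending from that same node — the sister group — is ((Neofelis,Clostridium),((Formica,Takifugu),Turdus,Colobus)); its 6 tips in alphabetical order are the answer.

Clostridium, Colobus, Formica, Neofelis, Takifugu, Turdus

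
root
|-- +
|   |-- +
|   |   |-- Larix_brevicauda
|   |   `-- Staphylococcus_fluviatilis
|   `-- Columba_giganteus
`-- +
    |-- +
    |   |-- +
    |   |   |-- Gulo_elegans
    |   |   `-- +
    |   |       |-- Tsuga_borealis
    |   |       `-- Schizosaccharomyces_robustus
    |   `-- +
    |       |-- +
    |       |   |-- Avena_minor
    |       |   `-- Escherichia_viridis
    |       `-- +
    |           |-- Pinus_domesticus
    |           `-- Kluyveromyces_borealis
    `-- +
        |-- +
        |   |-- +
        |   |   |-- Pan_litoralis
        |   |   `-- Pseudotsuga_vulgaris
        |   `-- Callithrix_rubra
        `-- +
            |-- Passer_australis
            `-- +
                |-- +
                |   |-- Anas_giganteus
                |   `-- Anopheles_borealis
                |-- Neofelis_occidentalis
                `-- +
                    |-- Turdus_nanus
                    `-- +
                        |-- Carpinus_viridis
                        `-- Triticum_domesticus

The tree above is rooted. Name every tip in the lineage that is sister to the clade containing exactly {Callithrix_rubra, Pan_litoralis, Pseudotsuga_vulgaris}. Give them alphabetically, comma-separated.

Anas_giganteus, Anopheles_borealis, Carpinus_viridis, Neofelis_occidentalis, Passer_australis, Triticum_domesticus, Turdus_nanus

The clade containing exactly {Callithrix_rubra, Pan_litoralis, Pseudotsuga_vulgaris} attaches to the tree at the node subtending (((Pan_litoralis,Pseudotsuga_vulgaris),Callithrix_rubra),(Passer_australis,((Anas_giganteus,Anopheles_borealis),Neofelis_occidentalis,(Turdus_nanus,(Carpinus_viridis,Triticum_domesticus))))).
The other lineage descending from that same node — the sister group — is (Passer_australis,((Anas_giganteus,Anopheles_borealis),Neofelis_occidentalis,(Turdus_nanus,(Carpinus_viridis,Triticum_domesticus)))); its 7 tips in alphabetical order are the answer.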